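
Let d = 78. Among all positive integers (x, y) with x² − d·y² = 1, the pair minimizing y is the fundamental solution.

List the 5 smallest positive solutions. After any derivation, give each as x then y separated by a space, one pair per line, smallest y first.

[8; 1,4,1,16] for √78; ℓ=4 ⇒ convergent index 3
a_0=8:  p_0=8·1+0=8,  q_0=8·0+1=1
a_1=1:  p_1=1·8+1=9,  q_1=1·1+0=1
a_2=4:  p_2=4·9+8=44,  q_2=4·1+1=5
a_3=1:  p_3=1·44+9=53,  q_3=1·5+1=6
(x₁, y₁) = (53, 6);  53² − 78·6² = 1 ✓
(x_2, y_2) = (53·53 + 78·6·6, 53·6 + 6·53) = (5617, 636)
(x_3, y_3) = (53·5617 + 78·6·636, 53·636 + 6·5617) = (595349, 67410)
(x_4, y_4) = (53·595349 + 78·6·67410, 53·67410 + 6·595349) = (63101377, 7144824)
(x_5, y_5) = (53·63101377 + 78·6·7144824, 53·7144824 + 6·63101377) = (6688150613, 757283934)

53 6
5617 636
595349 67410
63101377 7144824
6688150613 757283934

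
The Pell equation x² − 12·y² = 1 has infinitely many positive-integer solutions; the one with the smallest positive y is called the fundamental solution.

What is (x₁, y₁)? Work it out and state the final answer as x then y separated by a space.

d=12: √d = [3; 2,6] (ℓ=2, even), read p_1/q_1
step 0: (3, 1)  from 3·(1,0) + (0,1)
step 1: (7, 2)  from 2·(3,1) + (1,0)
→ (7, 2).  Check: 7²=49, 12·2²=48, difference 1.

7 2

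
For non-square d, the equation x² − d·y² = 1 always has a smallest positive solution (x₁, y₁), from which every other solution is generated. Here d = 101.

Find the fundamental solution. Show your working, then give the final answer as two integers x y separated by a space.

201 20

√101 = [10; 20, …], period ℓ=1 (odd) → k=1
a_0=10:  p_0=10·1+0=10,  q_0=10·0+1=1
a_1=20:  p_1=20·10+1=201,  q_1=20·1+0=20
fundamental: x₁=201, y₁=20  (since 40401 − 101·400 = 1)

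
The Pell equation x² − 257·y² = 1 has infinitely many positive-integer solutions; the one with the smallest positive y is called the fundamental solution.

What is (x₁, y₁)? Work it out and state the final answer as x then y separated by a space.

513 32

[16; 32] for √257; ℓ=1 ⇒ convergent index 1
k=0  a_k=16  p_k/q_k = 16/1
k=1  a_k=32  p_k/q_k = 513/32
→ (513, 32).  Check: 513²=263169, 257·32²=263168, difference 1.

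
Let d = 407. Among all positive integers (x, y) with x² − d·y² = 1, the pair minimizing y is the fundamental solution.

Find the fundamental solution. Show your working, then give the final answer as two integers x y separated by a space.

[20; 5,1,2,1,5,40] for √407; ℓ=6 ⇒ convergent index 5
a_0=20:  p_0=20·1+0=20,  q_0=20·0+1=1
…
a_2=1:  p_2=1·101+20=121,  q_2=1·5+1=6
a_3=2:  p_3=2·121+101=343,  q_3=2·6+5=17
a_4=1:  p_4=1·343+121=464,  q_4=1·17+6=23
a_5=5:  p_5=5·464+343=2663,  q_5=5·23+17=132
→ (2663, 132).  Check: 2663²=7091569, 407·132²=7091568, difference 1.

2663 132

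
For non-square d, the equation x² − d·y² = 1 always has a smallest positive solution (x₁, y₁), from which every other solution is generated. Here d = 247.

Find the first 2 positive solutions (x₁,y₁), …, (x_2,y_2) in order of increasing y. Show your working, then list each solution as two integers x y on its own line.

√247 = [15; 1,2,1,1,9,1,9,1,1,2,1,30, …], period ℓ=12 (even) → k=11
a_0=15:  p_0=15·1+0=15,  q_0=15·0+1=1
a_1=1:  p_1=1·15+1=16,  q_1=1·1+0=1
…
a_7=9:  p_7=9·1163+1053=11520,  q_7=9·74+67=733
a_8=1:  p_8=1·11520+1163=12683,  q_8=1·733+74=807
a_9=1:  p_9=1·12683+11520=24203,  q_9=1·807+733=1540
a_10=2:  p_10=2·24203+12683=61089,  q_10=2·1540+807=3887
a_11=1:  p_11=1·61089+24203=85292,  q_11=1·3887+1540=5427
fundamental: x₁=85292, y₁=5427  (since 7274725264 − 247·29452329 = 1)
(85292+5427√247)^2 = 14549450527 + 925759368√247

85292 5427
14549450527 925759368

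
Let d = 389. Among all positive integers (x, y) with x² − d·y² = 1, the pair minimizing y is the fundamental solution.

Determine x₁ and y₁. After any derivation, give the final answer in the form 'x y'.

3287049 166660

d=389: √d = [19; 1,2,1,1,1,1,2,1,38] (ℓ=9, odd), read p_17/q_17
i=0: a=19 ⇒ p=19, q=1
…
i=2: a=2 ⇒ p=59, q=3
…
i=4: a=1 ⇒ p=138, q=7
i=5: a=1 ⇒ p=217, q=11
…
i=16: a=2 ⇒ p=2376809, q=120509
i=17: a=1 ⇒ p=3287049, q=166660
fundamental: x₁=3287049, y₁=166660  (since 10804691128401 − 389·27775555600 = 1)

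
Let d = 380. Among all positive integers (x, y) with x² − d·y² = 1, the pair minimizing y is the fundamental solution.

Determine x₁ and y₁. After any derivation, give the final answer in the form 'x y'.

39 2

[19; 2,38] for √380; ℓ=2 ⇒ convergent index 1
k=0  a_k=19  p_k/q_k = 19/1
k=1  a_k=2  p_k/q_k = 39/2
→ (39, 2).  Check: 39²=1521, 380·2²=1520, difference 1.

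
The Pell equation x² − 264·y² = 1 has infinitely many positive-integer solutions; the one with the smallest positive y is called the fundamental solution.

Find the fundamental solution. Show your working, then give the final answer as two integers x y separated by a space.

65 4

√264 = [16; 4,32, …], period ℓ=2 (even) → k=1
step 0: (16, 1)  from 16·(1,0) + (0,1)
step 1: (65, 4)  from 4·(16,1) + (1,0)
fundamental: x₁=65, y₁=4  (since 4225 − 264·16 = 1)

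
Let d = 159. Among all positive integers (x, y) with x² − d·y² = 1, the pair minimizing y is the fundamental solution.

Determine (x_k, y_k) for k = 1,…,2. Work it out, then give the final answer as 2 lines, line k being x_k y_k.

1324 105
3505951 278040

[12; 1,1,1,1,3,1,1,1,1,24] for √159; ℓ=10 ⇒ convergent index 9
a_0=12:  p_0=12·1+0=12,  q_0=12·0+1=1
a_1=1:  p_1=1·12+1=13,  q_1=1·1+0=1
a_2=1:  p_2=1·13+12=25,  q_2=1·1+1=2
a_3=1:  p_3=1·25+13=38,  q_3=1·2+1=3
a_4=1:  p_4=1·38+25=63,  q_4=1·3+2=5
a_5=3:  p_5=3·63+38=227,  q_5=3·5+3=18
…
a_7=1:  p_7=1·290+227=517,  q_7=1·23+18=41
a_8=1:  p_8=1·517+290=807,  q_8=1·41+23=64
a_9=1:  p_9=1·807+517=1324,  q_9=1·64+41=105
(x₁, y₁) = (1324, 105);  1324² − 159·105² = 1 ✓
(x_2, y_2) = (1324·1324 + 159·105·105, 1324·105 + 105·1324) = (3505951, 278040)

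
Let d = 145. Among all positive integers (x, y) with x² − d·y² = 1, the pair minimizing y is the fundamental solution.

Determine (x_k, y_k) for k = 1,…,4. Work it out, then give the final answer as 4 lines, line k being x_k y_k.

289 24
167041 13872
96549409 8017992
55805391361 4634385504

√145 → a₀=12, period (24); ℓ=1 odd so k=1
a_0=12:  p_0=12·1+0=12,  q_0=12·0+1=1
a_1=24:  p_1=24·12+1=289,  q_1=24·1+0=24
→ (289, 24).  Check: 289²=83521, 145·24²=83520, difference 1.
k=2:  x_2 = 289·289+145·24·24 = 167041,  y_2 = 289·24+24·289 = 13872
k=3:  x_3 = 289·167041+145·24·13872 = 96549409,  y_3 = 289·13872+24·167041 = 8017992
k=4:  x_4 = 289·96549409+145·24·8017992 = 55805391361,  y_4 = 289·8017992+24·96549409 = 4634385504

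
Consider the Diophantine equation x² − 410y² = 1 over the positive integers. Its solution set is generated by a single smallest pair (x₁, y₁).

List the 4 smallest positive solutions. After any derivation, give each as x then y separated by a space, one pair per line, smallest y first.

81 4
13121 648
2125521 104972
344321281 17004816

√410 → a₀=20, period (4,40); ℓ=2 even so k=1
step 0: (20, 1)  from 20·(1,0) + (0,1)
step 1: (81, 4)  from 4·(20,1) + (1,0)
(x₁, y₁) = (81, 4);  81² − 410·4² = 1 ✓
n=2: (81,4)∘(81,4) = (81·81+410·4·4, 81·4+4·81) = (13121,648)
n=3: (13121,648)∘(81,4) = (81·13121+410·4·648, 81·648+4·13121) = (2125521,104972)
n=4: (2125521,104972)∘(81,4) = (81·2125521+410·4·104972, 81·104972+4·2125521) = (344321281,17004816)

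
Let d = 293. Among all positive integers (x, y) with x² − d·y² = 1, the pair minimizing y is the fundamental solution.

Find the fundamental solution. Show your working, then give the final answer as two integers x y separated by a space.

12320649 719780

√293 → a₀=17, period (8,1,1,8,34); ℓ=5 odd so k=9
a_0=17:  p_0=17·1+0=17,  q_0=17·0+1=1
…
a_3=1:  p_3=1·154+137=291,  q_3=1·9+8=17
…
a_6=8:  p_6=8·84679+2482=679914,  q_6=8·4947+145=39721
…
a_8=1:  p_8=1·764593+679914=1444507,  q_8=1·44668+39721=84389
a_9=8:  p_9=8·1444507+764593=12320649,  q_9=8·84389+44668=719780
→ (12320649, 719780).  Check: 12320649²=151798391781201, 293·719780²=151798391781200, difference 1.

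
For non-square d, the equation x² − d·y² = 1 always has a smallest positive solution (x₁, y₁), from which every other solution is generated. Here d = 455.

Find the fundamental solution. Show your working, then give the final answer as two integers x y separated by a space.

64 3

d=455: √d = [21; 3,42] (ℓ=2, even), read p_1/q_1
k=0  a_k=21  p_k/q_k = 21/1
k=1  a_k=3  p_k/q_k = 64/3
(x₁, y₁) = (64, 3);  64² − 455·3² = 1 ✓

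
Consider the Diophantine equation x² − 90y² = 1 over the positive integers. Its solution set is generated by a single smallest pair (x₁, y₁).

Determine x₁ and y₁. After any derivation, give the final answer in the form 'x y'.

√90 = [9; 2,18, …], period ℓ=2 (even) → k=1
a_0=9:  p_0=9·1+0=9,  q_0=9·0+1=1
a_1=2:  p_1=2·9+1=19,  q_1=2·1+0=2
→ (19, 2).  Check: 19²=361, 90·2²=360, difference 1.

19 2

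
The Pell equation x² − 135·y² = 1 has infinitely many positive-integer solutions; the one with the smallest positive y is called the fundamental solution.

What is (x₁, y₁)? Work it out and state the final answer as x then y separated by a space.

244 21

√135 = [11; 1,1,1,1,1,1,1,22, …], period ℓ=8 (even) → k=7
i=0: a=11 ⇒ p=11, q=1
…
i=2: a=1 ⇒ p=23, q=2
i=3: a=1 ⇒ p=35, q=3
i=4: a=1 ⇒ p=58, q=5
i=5: a=1 ⇒ p=93, q=8
i=6: a=1 ⇒ p=151, q=13
i=7: a=1 ⇒ p=244, q=21
→ (244, 21).  Check: 244²=59536, 135·21²=59535, difference 1.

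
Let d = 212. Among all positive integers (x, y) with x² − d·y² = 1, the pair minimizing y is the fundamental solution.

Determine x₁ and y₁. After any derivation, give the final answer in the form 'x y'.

[14; 1,1,3,1,1,…,1,1,28] for √212; ℓ=14 ⇒ convergent index 13
i=0: a=14 ⇒ p=14, q=1
…
i=2: a=1 ⇒ p=29, q=2
i=3: a=3 ⇒ p=102, q=7
…
i=7: a=6 ⇒ p=2417, q=166
i=8: a=1 ⇒ p=2781, q=191
i=9: a=1 ⇒ p=5198, q=357
i=10: a=1 ⇒ p=7979, q=548
i=11: a=3 ⇒ p=29135, q=2001
i=12: a=1 ⇒ p=37114, q=2549
i=13: a=1 ⇒ p=66249, q=4550
→ (66249, 4550).  Check: 66249²=4388930001, 212·4550²=4388930000, difference 1.

66249 4550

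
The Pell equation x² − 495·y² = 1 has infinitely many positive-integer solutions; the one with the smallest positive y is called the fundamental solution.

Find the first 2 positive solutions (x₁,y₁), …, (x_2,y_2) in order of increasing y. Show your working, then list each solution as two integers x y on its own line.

[22; 4,44] for √495; ℓ=2 ⇒ convergent index 1
i=0: a=22 ⇒ p=22, q=1
i=1: a=4 ⇒ p=89, q=4
→ (89, 4).  Check: 89²=7921, 495·4²=7920, difference 1.
(89+4√495)^2 = 15841 + 712√495

89 4
15841 712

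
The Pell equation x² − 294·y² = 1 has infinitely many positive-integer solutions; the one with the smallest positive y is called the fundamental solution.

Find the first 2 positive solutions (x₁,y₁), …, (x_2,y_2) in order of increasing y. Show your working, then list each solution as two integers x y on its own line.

√294 → a₀=17, period (6,1,4,1,6,34); ℓ=6 even so k=5
a_0=17:  p_0=17·1+0=17,  q_0=17·0+1=1
a_1=6:  p_1=6·17+1=103,  q_1=6·1+0=6
a_2=1:  p_2=1·103+17=120,  q_2=1·6+1=7
a_3=4:  p_3=4·120+103=583,  q_3=4·7+6=34
a_4=1:  p_4=1·583+120=703,  q_4=1·34+7=41
a_5=6:  p_5=6·703+583=4801,  q_5=6·41+34=280
(x₁, y₁) = (4801, 280);  4801² − 294·280² = 1 ✓
(x_2, y_2) = (4801·4801 + 294·280·280, 4801·280 + 280·4801) = (46099201, 2688560)

4801 280
46099201 2688560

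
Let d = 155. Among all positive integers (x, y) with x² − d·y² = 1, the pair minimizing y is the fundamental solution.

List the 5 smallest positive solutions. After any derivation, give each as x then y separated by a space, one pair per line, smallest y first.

249 20
124001 9960
61752249 4960060
30752496001 2470099920
15314681256249 1230104800100

[12; 2,4,2,24] for √155; ℓ=4 ⇒ convergent index 3
step 0: (12, 1)  from 12·(1,0) + (0,1)
step 1: (25, 2)  from 2·(12,1) + (1,0)
step 2: (112, 9)  from 4·(25,2) + (12,1)
step 3: (249, 20)  from 2·(112,9) + (25,2)
(x₁, y₁) = (249, 20);  249² − 155·20² = 1 ✓
(x_2, y_2) = (249·249 + 155·20·20, 249·20 + 20·249) = (124001, 9960)
(x_3, y_3) = (249·124001 + 155·20·9960, 249·9960 + 20·124001) = (61752249, 4960060)
(x_4, y_4) = (249·61752249 + 155·20·4960060, 249·4960060 + 20·61752249) = (30752496001, 2470099920)
(x_5, y_5) = (249·30752496001 + 155·20·2470099920, 249·2470099920 + 20·30752496001) = (15314681256249, 1230104800100)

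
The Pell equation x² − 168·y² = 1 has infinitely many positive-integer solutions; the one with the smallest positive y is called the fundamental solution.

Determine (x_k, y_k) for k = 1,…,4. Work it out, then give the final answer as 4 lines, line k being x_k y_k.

13 1
337 26
8749 675
227137 17524

[12; 1,24] for √168; ℓ=2 ⇒ convergent index 1
k=0  a_k=12  p_k/q_k = 12/1
k=1  a_k=1  p_k/q_k = 13/1
(x₁, y₁) = (13, 1);  13² − 168·1² = 1 ✓
n=2: (13,1)∘(13,1) = (13·13+168·1·1, 13·1+1·13) = (337,26)
n=3: (337,26)∘(13,1) = (13·337+168·1·26, 13·26+1·337) = (8749,675)
n=4: (8749,675)∘(13,1) = (13·8749+168·1·675, 13·675+1·8749) = (227137,17524)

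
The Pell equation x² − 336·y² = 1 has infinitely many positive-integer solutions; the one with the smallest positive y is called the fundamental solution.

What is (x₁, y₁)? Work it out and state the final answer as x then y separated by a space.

55 3

√336 = [18; 3,36, …], period ℓ=2 (even) → k=1
step 0: (18, 1)  from 18·(1,0) + (0,1)
step 1: (55, 3)  from 3·(18,1) + (1,0)
→ (55, 3).  Check: 55²=3025, 336·3²=3024, difference 1.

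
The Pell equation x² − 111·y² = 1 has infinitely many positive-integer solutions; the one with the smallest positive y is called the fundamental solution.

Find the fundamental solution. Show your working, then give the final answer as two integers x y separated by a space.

√111 → a₀=10, period (1,1,6,1,1,20); ℓ=6 even so k=5
k=0  a_k=10  p_k/q_k = 10/1
k=1  a_k=1  p_k/q_k = 11/1
…
k=3  a_k=6  p_k/q_k = 137/13
k=4  a_k=1  p_k/q_k = 158/15
k=5  a_k=1  p_k/q_k = 295/28
(x₁, y₁) = (295, 28);  295² − 111·28² = 1 ✓

295 28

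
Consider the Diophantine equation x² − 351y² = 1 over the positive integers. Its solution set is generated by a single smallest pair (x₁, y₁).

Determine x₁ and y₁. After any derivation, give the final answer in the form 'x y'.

62425 3332

d=351: √d = [18; 1,2,1,3,2,2,2,3,1,2,1,36] (ℓ=12, even), read p_11/q_11
a_0=18:  p_0=18·1+0=18,  q_0=18·0+1=1
a_1=1:  p_1=1·18+1=19,  q_1=1·1+0=1
a_2=2:  p_2=2·19+18=56,  q_2=2·1+1=3
a_3=1:  p_3=1·56+19=75,  q_3=1·3+1=4
a_4=3:  p_4=3·75+56=281,  q_4=3·4+3=15
a_5=2:  p_5=2·281+75=637,  q_5=2·15+4=34
…
a_7=2:  p_7=2·1555+637=3747,  q_7=2·83+34=200
a_8=3:  p_8=3·3747+1555=12796,  q_8=3·200+83=683
a_9=1:  p_9=1·12796+3747=16543,  q_9=1·683+200=883
a_10=2:  p_10=2·16543+12796=45882,  q_10=2·883+683=2449
a_11=1:  p_11=1·45882+16543=62425,  q_11=1·2449+883=3332
→ (62425, 3332).  Check: 62425²=3896880625, 351·3332²=3896880624, difference 1.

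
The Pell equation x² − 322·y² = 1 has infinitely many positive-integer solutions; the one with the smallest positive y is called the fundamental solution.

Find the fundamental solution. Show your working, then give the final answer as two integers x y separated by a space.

√322 → a₀=17, period (1,16,1,34); ℓ=4 even so k=3
a_0=17:  p_0=17·1+0=17,  q_0=17·0+1=1
…
a_2=16:  p_2=16·18+17=305,  q_2=16·1+1=17
a_3=1:  p_3=1·305+18=323,  q_3=1·17+1=18
(x₁, y₁) = (323, 18);  323² − 322·18² = 1 ✓

323 18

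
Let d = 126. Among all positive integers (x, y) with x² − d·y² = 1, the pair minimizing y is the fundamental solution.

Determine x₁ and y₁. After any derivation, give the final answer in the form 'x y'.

d=126: √d = [11; 4,2,4,22] (ℓ=4, even), read p_3/q_3
a_0=11:  p_0=11·1+0=11,  q_0=11·0+1=1
a_1=4:  p_1=4·11+1=45,  q_1=4·1+0=4
a_2=2:  p_2=2·45+11=101,  q_2=2·4+1=9
a_3=4:  p_3=4·101+45=449,  q_3=4·9+4=40
(x₁, y₁) = (449, 40);  449² − 126·40² = 1 ✓

449 40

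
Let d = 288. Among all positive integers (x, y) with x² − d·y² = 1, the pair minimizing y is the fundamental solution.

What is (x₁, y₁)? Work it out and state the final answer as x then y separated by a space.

17 1

[16; 1,32] for √288; ℓ=2 ⇒ convergent index 1
step 0: (16, 1)  from 16·(1,0) + (0,1)
step 1: (17, 1)  from 1·(16,1) + (1,0)
(x₁, y₁) = (17, 1);  17² − 288·1² = 1 ✓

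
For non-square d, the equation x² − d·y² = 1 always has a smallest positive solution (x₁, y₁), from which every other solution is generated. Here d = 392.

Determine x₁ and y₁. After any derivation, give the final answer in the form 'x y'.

[19; 1,3,1,38] for √392; ℓ=4 ⇒ convergent index 3
a_0=19:  p_0=19·1+0=19,  q_0=19·0+1=1
…
a_2=3:  p_2=3·20+19=79,  q_2=3·1+1=4
a_3=1:  p_3=1·79+20=99,  q_3=1·4+1=5
fundamental: x₁=99, y₁=5  (since 9801 − 392·25 = 1)

99 5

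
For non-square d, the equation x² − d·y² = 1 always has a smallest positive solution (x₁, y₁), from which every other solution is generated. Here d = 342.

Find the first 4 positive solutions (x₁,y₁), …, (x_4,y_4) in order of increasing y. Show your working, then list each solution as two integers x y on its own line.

[18; 2,36] for √342; ℓ=2 ⇒ convergent index 1
a_0=18:  p_0=18·1+0=18,  q_0=18·0+1=1
a_1=2:  p_1=2·18+1=37,  q_1=2·1+0=2
fundamental: x₁=37, y₁=2  (since 1369 − 342·4 = 1)
k=2:  x_2 = 37·37+342·2·2 = 2737,  y_2 = 37·2+2·37 = 148
k=3:  x_3 = 37·2737+342·2·148 = 202501,  y_3 = 37·148+2·2737 = 10950
k=4:  x_4 = 37·202501+342·2·10950 = 14982337,  y_4 = 37·10950+2·202501 = 810152

37 2
2737 148
202501 10950
14982337 810152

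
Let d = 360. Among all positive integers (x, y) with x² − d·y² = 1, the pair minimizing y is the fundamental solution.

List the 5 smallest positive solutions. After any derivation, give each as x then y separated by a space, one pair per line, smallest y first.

19 1
721 38
27379 1443
1039681 54796
39480499 2080805

√360 = [18; 1,36, …], period ℓ=2 (even) → k=1
a_0=18:  p_0=18·1+0=18,  q_0=18·0+1=1
a_1=1:  p_1=1·18+1=19,  q_1=1·1+0=1
(x₁, y₁) = (19, 1);  19² − 360·1² = 1 ✓
(x_2, y_2) = (19·19 + 360·1·1, 19·1 + 1·19) = (721, 38)
(x_3, y_3) = (19·721 + 360·1·38, 19·38 + 1·721) = (27379, 1443)
(x_4, y_4) = (19·27379 + 360·1·1443, 19·1443 + 1·27379) = (1039681, 54796)
(x_5, y_5) = (19·1039681 + 360·1·54796, 19·54796 + 1·1039681) = (39480499, 2080805)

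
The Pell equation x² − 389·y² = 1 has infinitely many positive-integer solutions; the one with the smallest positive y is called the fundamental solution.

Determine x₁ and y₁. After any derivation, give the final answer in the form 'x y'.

d=389: √d = [19; 1,2,1,1,1,1,2,1,38] (ℓ=9, odd), read p_17/q_17
i=0: a=19 ⇒ p=19, q=1
…
i=2: a=2 ⇒ p=59, q=3
i=3: a=1 ⇒ p=79, q=4
i=4: a=1 ⇒ p=138, q=7
i=5: a=1 ⇒ p=217, q=11
…
i=7: a=2 ⇒ p=927, q=47
i=8: a=1 ⇒ p=1282, q=65
i=9: a=38 ⇒ p=49643, q=2517
i=10: a=1 ⇒ p=50925, q=2582
i=11: a=2 ⇒ p=151493, q=7681
i=12: a=1 ⇒ p=202418, q=10263
…
i=14: a=1 ⇒ p=556329, q=28207
i=15: a=1 ⇒ p=910240, q=46151
i=16: a=2 ⇒ p=2376809, q=120509
i=17: a=1 ⇒ p=3287049, q=166660
fundamental: x₁=3287049, y₁=166660  (since 10804691128401 − 389·27775555600 = 1)

3287049 166660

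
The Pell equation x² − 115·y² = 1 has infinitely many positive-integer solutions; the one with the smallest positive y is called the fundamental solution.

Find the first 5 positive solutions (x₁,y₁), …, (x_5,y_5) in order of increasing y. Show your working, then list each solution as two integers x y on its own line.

d=115: √d = [10; 1,2,1,1,1,1,1,2,1,20] (ℓ=10, even), read p_9/q_9
k=0  a_k=10  p_k/q_k = 10/1
k=1  a_k=1  p_k/q_k = 11/1
k=2  a_k=2  p_k/q_k = 32/3
k=3  a_k=1  p_k/q_k = 43/4
…
k=5  a_k=1  p_k/q_k = 118/11
…
k=8  a_k=2  p_k/q_k = 815/76
k=9  a_k=1  p_k/q_k = 1126/105
→ (1126, 105).  Check: 1126²=1267876, 115·105²=1267875, difference 1.
(x_2, y_2) = (1126·1126 + 115·105·105, 1126·105 + 105·1126) = (2535751, 236460)
(x_3, y_3) = (1126·2535751 + 115·105·236460, 1126·236460 + 105·2535751) = (5710510126, 532507815)
(x_4, y_4) = (1126·5710510126 + 115·105·532507815, 1126·532507815 + 105·5710510126) = (12860066268001, 1199207362920)
(x_5, y_5) = (1126·12860066268001 + 115·105·1199207362920, 1126·1199207362920 + 105·12860066268001) = (28960863525028126, 2700614448788025)

1126 105
2535751 236460
5710510126 532507815
12860066268001 1199207362920
28960863525028126 2700614448788025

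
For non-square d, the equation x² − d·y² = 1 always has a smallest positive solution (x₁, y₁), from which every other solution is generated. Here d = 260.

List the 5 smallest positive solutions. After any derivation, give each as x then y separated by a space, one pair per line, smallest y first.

129 8
33281 2064
8586369 532504
2215249921 137383968
571525893249 35444531240

√260 → a₀=16, period (8,32); ℓ=2 even so k=1
i=0: a=16 ⇒ p=16, q=1
i=1: a=8 ⇒ p=129, q=8
(x₁, y₁) = (129, 8);  129² − 260·8² = 1 ✓
(x_2, y_2) = (129·129 + 260·8·8, 129·8 + 8·129) = (33281, 2064)
(x_3, y_3) = (129·33281 + 260·8·2064, 129·2064 + 8·33281) = (8586369, 532504)
(x_4, y_4) = (129·8586369 + 260·8·532504, 129·532504 + 8·8586369) = (2215249921, 137383968)
(x_5, y_5) = (129·2215249921 + 260·8·137383968, 129·137383968 + 8·2215249921) = (571525893249, 35444531240)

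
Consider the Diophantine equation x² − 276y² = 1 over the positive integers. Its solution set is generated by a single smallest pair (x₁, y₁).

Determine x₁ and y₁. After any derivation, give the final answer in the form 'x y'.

d=276: √d = [16; 1,1,1,1,2,2,2,1,1,1,1,32] (ℓ=12, even), read p_11/q_11
step 0: (16, 1)  from 16·(1,0) + (0,1)
…
step 2: (33, 2)  from 1·(17,1) + (16,1)
step 3: (50, 3)  from 1·(33,2) + (17,1)
step 4: (83, 5)  from 1·(50,3) + (33,2)
…
step 6: (515, 31)  from 2·(216,13) + (83,5)
…
step 8: (1761, 106)  from 1·(1246,75) + (515,31)
…
step 10: (4768, 287)  from 1·(3007,181) + (1761,106)
step 11: (7775, 468)  from 1·(4768,287) + (3007,181)
fundamental: x₁=7775, y₁=468  (since 60450625 − 276·219024 = 1)

7775 468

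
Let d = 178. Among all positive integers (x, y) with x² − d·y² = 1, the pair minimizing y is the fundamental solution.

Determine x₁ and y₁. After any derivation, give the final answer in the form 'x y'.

1601 120

√178 → a₀=13, period (2,1,12,1,2,26); ℓ=6 even so k=5
step 0: (13, 1)  from 13·(1,0) + (0,1)
step 1: (27, 2)  from 2·(13,1) + (1,0)
…
step 3: (507, 38)  from 12·(40,3) + (27,2)
step 4: (547, 41)  from 1·(507,38) + (40,3)
step 5: (1601, 120)  from 2·(547,41) + (507,38)
→ (1601, 120).  Check: 1601²=2563201, 178·120²=2563200, difference 1.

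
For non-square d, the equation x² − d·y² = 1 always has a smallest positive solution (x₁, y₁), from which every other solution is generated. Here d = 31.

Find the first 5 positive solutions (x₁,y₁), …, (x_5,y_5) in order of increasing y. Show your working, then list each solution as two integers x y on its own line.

1520 273
4620799 829920
14047227440 2522956527
42703566796801 7669787012160
129818829015047600 23316149994009873

d=31: √d = [5; 1,1,3,5,3,1,1,10] (ℓ=8, even), read p_7/q_7
i=0: a=5 ⇒ p=5, q=1
i=1: a=1 ⇒ p=6, q=1
…
i=5: a=3 ⇒ p=657, q=118
i=6: a=1 ⇒ p=863, q=155
i=7: a=1 ⇒ p=1520, q=273
(x₁, y₁) = (1520, 273);  1520² − 31·273² = 1 ✓
k=2:  x_2 = 1520·1520+31·273·273 = 4620799,  y_2 = 1520·273+273·1520 = 829920
k=3:  x_3 = 1520·4620799+31·273·829920 = 14047227440,  y_3 = 1520·829920+273·4620799 = 2522956527
k=4:  x_4 = 1520·14047227440+31·273·2522956527 = 42703566796801,  y_4 = 1520·2522956527+273·14047227440 = 7669787012160
k=5:  x_5 = 1520·42703566796801+31·273·7669787012160 = 129818829015047600,  y_5 = 1520·7669787012160+273·42703566796801 = 23316149994009873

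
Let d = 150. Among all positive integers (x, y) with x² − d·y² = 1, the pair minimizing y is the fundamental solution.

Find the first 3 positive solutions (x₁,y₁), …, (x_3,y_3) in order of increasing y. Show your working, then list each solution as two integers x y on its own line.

√150 = [12; 4,24, …], period ℓ=2 (even) → k=1
k=0  a_k=12  p_k/q_k = 12/1
k=1  a_k=4  p_k/q_k = 49/4
fundamental: x₁=49, y₁=4  (since 2401 − 150·16 = 1)
(x_2, y_2) = (49·49 + 150·4·4, 49·4 + 4·49) = (4801, 392)
(x_3, y_3) = (49·4801 + 150·4·392, 49·392 + 4·4801) = (470449, 38412)

49 4
4801 392
470449 38412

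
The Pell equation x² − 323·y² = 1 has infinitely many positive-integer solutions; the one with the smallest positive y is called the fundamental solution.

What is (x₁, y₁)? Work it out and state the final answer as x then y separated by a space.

d=323: √d = [17; 1,34] (ℓ=2, even), read p_1/q_1
i=0: a=17 ⇒ p=17, q=1
i=1: a=1 ⇒ p=18, q=1
fundamental: x₁=18, y₁=1  (since 324 − 323·1 = 1)

18 1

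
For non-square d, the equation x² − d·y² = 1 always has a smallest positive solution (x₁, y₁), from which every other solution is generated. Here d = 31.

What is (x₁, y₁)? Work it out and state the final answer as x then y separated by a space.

1520 273

√31 → a₀=5, period (1,1,3,5,3,1,1,10); ℓ=8 even so k=7
a_0=5:  p_0=5·1+0=5,  q_0=5·0+1=1
a_1=1:  p_1=1·5+1=6,  q_1=1·1+0=1
…
a_3=3:  p_3=3·11+6=39,  q_3=3·2+1=7
…
a_6=1:  p_6=1·657+206=863,  q_6=1·118+37=155
a_7=1:  p_7=1·863+657=1520,  q_7=1·155+118=273
(x₁, y₁) = (1520, 273);  1520² − 31·273² = 1 ✓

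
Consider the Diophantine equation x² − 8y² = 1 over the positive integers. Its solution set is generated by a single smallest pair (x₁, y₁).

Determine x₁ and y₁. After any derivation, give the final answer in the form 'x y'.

[2; 1,4] for √8; ℓ=2 ⇒ convergent index 1
k=0  a_k=2  p_k/q_k = 2/1
k=1  a_k=1  p_k/q_k = 3/1
fundamental: x₁=3, y₁=1  (since 9 − 8·1 = 1)

3 1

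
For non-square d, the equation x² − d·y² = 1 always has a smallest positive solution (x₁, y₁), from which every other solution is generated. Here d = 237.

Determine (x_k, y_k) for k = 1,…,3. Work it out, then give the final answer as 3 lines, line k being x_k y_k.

[15; 2,1,1,7,10,7,1,1,2,30] for √237; ℓ=10 ⇒ convergent index 9
i=0: a=15 ⇒ p=15, q=1
i=1: a=2 ⇒ p=31, q=2
i=2: a=1 ⇒ p=46, q=3
i=3: a=1 ⇒ p=77, q=5
…
i=7: a=1 ⇒ p=48001, q=3118
i=8: a=1 ⇒ p=90075, q=5851
i=9: a=2 ⇒ p=228151, q=14820
→ (228151, 14820).  Check: 228151²=52052878801, 237·14820²=52052878800, difference 1.
k=2:  x_2 = 228151·228151+237·14820·14820 = 104105757601,  y_2 = 228151·14820+14820·228151 = 6762395640
k=3:  x_3 = 228151·104105757601+237·14820·6762395640 = 47503665404623351,  y_3 = 228151·6762395640+14820·104105757601 = 3085694655308460

228151 14820
104105757601 6762395640
47503665404623351 3085694655308460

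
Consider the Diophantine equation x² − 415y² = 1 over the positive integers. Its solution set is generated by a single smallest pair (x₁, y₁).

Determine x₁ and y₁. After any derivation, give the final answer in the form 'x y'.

√415 = [20; 2,1,2,4,6,…,1,2,40, …], period ℓ=16 (even) → k=15
a_0=20:  p_0=20·1+0=20,  q_0=20·0+1=1
…
a_2=1:  p_2=1·41+20=61,  q_2=1·2+1=3
a_3=2:  p_3=2·61+41=163,  q_3=2·3+2=8
…
a_5=6:  p_5=6·713+163=4441,  q_5=6·35+8=218
…
a_7=1:  p_7=1·5154+4441=9595,  q_7=1·253+218=471
a_8=3:  p_8=3·9595+5154=33939,  q_8=3·471+253=1666
a_9=1:  p_9=1·33939+9595=43534,  q_9=1·1666+471=2137
…
a_11=6:  p_11=6·77473+43534=508372,  q_11=6·3803+2137=24955
…
a_13=2:  p_13=2·2110961+508372=4730294,  q_13=2·103623+24955=232201
a_14=1:  p_14=1·4730294+2110961=6841255,  q_14=1·232201+103623=335824
a_15=2:  p_15=2·6841255+4730294=18412804,  q_15=2·335824+232201=903849
→ (18412804, 903849).  Check: 18412804²=339031351142416, 415·903849²=339031351142415, difference 1.

18412804 903849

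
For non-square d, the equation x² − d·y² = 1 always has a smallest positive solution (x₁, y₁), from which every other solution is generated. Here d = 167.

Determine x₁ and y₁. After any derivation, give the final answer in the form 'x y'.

168 13

√167 → a₀=12, period (1,11,1,24); ℓ=4 even so k=3
a_0=12:  p_0=12·1+0=12,  q_0=12·0+1=1
…
a_2=11:  p_2=11·13+12=155,  q_2=11·1+1=12
a_3=1:  p_3=1·155+13=168,  q_3=1·12+1=13
(x₁, y₁) = (168, 13);  168² − 167·13² = 1 ✓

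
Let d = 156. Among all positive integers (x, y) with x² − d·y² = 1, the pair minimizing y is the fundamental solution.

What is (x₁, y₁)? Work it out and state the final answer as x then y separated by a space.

25 2

d=156: √d = [12; 2,24] (ℓ=2, even), read p_1/q_1
a_0=12:  p_0=12·1+0=12,  q_0=12·0+1=1
a_1=2:  p_1=2·12+1=25,  q_1=2·1+0=2
→ (25, 2).  Check: 25²=625, 156·2²=624, difference 1.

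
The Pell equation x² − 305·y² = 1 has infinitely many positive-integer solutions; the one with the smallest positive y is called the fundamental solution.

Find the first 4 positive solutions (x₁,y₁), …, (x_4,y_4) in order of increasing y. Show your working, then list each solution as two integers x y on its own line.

489 28
478241 27384
467719209 26781524
457428908161 26192303088

d=305: √d = [17; 2,6,2,34] (ℓ=4, even), read p_3/q_3
a_0=17:  p_0=17·1+0=17,  q_0=17·0+1=1
a_1=2:  p_1=2·17+1=35,  q_1=2·1+0=2
a_2=6:  p_2=6·35+17=227,  q_2=6·2+1=13
a_3=2:  p_3=2·227+35=489,  q_3=2·13+2=28
(x₁, y₁) = (489, 28);  489² − 305·28² = 1 ✓
(489+28√305)^2 = 478241 + 27384√305
(489+28√305)^3 = 467719209 + 26781524√305
(489+28√305)^4 = 457428908161 + 26192303088√305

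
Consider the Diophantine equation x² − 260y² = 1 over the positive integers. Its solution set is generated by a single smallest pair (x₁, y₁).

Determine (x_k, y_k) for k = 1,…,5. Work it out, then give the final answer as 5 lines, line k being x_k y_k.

129 8
33281 2064
8586369 532504
2215249921 137383968
571525893249 35444531240

√260 → a₀=16, period (8,32); ℓ=2 even so k=1
k=0  a_k=16  p_k/q_k = 16/1
k=1  a_k=8  p_k/q_k = 129/8
fundamental: x₁=129, y₁=8  (since 16641 − 260·64 = 1)
k=2:  x_2 = 129·129+260·8·8 = 33281,  y_2 = 129·8+8·129 = 2064
k=3:  x_3 = 129·33281+260·8·2064 = 8586369,  y_3 = 129·2064+8·33281 = 532504
k=4:  x_4 = 129·8586369+260·8·532504 = 2215249921,  y_4 = 129·532504+8·8586369 = 137383968
k=5:  x_5 = 129·2215249921+260·8·137383968 = 571525893249,  y_5 = 129·137383968+8·2215249921 = 35444531240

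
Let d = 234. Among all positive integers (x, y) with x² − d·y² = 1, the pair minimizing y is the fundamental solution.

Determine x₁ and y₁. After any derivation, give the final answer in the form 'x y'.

5201 340

√234 → a₀=15, period (3,2,1,2,1,2,3,30); ℓ=8 even so k=7
a_0=15:  p_0=15·1+0=15,  q_0=15·0+1=1
…
a_4=2:  p_4=2·153+107=413,  q_4=2·10+7=27
…
a_6=2:  p_6=2·566+413=1545,  q_6=2·37+27=101
a_7=3:  p_7=3·1545+566=5201,  q_7=3·101+37=340
(x₁, y₁) = (5201, 340);  5201² − 234·340² = 1 ✓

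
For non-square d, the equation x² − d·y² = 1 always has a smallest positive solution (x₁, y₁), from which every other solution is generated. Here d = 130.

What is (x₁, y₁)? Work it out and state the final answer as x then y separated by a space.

√130 → a₀=11, period (2,2,22); ℓ=3 odd so k=5
i=0: a=11 ⇒ p=11, q=1
…
i=2: a=2 ⇒ p=57, q=5
i=3: a=22 ⇒ p=1277, q=112
i=4: a=2 ⇒ p=2611, q=229
i=5: a=2 ⇒ p=6499, q=570
(x₁, y₁) = (6499, 570);  6499² − 130·570² = 1 ✓

6499 570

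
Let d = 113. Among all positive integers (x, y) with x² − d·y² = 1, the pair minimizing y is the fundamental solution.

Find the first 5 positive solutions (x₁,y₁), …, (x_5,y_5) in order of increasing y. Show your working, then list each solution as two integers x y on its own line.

1204353 113296
2900932297217 272896754976
6987493029899166849 657328051091107760
16830816386073401651890177 1583310020631184911403584
40540488414026331506287881514113 3813728346553801555156190094544

√113 → a₀=10, period (1,1,1,2,2,1,1,1,20); ℓ=9 odd so k=17
k=0  a_k=10  p_k/q_k = 10/1
k=1  a_k=1  p_k/q_k = 11/1
k=2  a_k=1  p_k/q_k = 21/2
k=3  a_k=1  p_k/q_k = 32/3
…
k=5  a_k=2  p_k/q_k = 202/19
k=6  a_k=1  p_k/q_k = 287/27
k=7  a_k=1  p_k/q_k = 489/46
…
k=16  a_k=1  p_k/q_k = 758918/71393
k=17  a_k=1  p_k/q_k = 1204353/113296
→ (1204353, 113296).  Check: 1204353²=1450466148609, 113·113296²=1450466148608, difference 1.
n=2: (1204353,113296)∘(1204353,113296) = (1204353·1204353+113·113296·113296, 1204353·113296+113296·1204353) = (2900932297217,272896754976)
n=3: (2900932297217,272896754976)∘(1204353,113296) = (1204353·2900932297217+113·113296·272896754976, 1204353·272896754976+113296·2900932297217) = (6987493029899166849,657328051091107760)
n=4: (6987493029899166849,657328051091107760)∘(1204353,113296) = (1204353·6987493029899166849+113·113296·657328051091107760, 1204353·657328051091107760+113296·6987493029899166849) = (16830816386073401651890177,1583310020631184911403584)
n=5: (16830816386073401651890177,1583310020631184911403584)∘(1204353,113296) = (1204353·16830816386073401651890177+113·113296·1583310020631184911403584, 1204353·1583310020631184911403584+113296·16830816386073401651890177) = (40540488414026331506287881514113,3813728346553801555156190094544)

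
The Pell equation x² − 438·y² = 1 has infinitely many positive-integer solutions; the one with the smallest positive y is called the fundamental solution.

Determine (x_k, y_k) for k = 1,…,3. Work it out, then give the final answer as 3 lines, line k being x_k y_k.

293 14
171697 8204
100614149 4807530

[20; 1,12,1,40] for √438; ℓ=4 ⇒ convergent index 3
step 0: (20, 1)  from 20·(1,0) + (0,1)
step 1: (21, 1)  from 1·(20,1) + (1,0)
step 2: (272, 13)  from 12·(21,1) + (20,1)
step 3: (293, 14)  from 1·(272,13) + (21,1)
→ (293, 14).  Check: 293²=85849, 438·14²=85848, difference 1.
n=2: (293,14)∘(293,14) = (293·293+438·14·14, 293·14+14·293) = (171697,8204)
n=3: (171697,8204)∘(293,14) = (293·171697+438·14·8204, 293·8204+14·171697) = (100614149,4807530)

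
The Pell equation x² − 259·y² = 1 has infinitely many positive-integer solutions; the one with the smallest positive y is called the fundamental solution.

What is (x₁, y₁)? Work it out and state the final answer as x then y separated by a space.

847225 52644

[16; 10,1,2,3,4,3,2,1,10,32] for √259; ℓ=10 ⇒ convergent index 9
i=0: a=16 ⇒ p=16, q=1
…
i=2: a=1 ⇒ p=177, q=11
…
i=4: a=3 ⇒ p=1722, q=107
i=5: a=4 ⇒ p=7403, q=460
i=6: a=3 ⇒ p=23931, q=1487
i=7: a=2 ⇒ p=55265, q=3434
i=8: a=1 ⇒ p=79196, q=4921
i=9: a=10 ⇒ p=847225, q=52644
fundamental: x₁=847225, y₁=52644  (since 717790200625 − 259·2771390736 = 1)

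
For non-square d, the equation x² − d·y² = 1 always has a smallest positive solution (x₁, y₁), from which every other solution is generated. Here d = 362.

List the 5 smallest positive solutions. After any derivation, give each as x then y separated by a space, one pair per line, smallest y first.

d=362: √d = [19; 38] (ℓ=1, odd), read p_1/q_1
i=0: a=19 ⇒ p=19, q=1
i=1: a=38 ⇒ p=723, q=38
fundamental: x₁=723, y₁=38  (since 522729 − 362·1444 = 1)
(x_2, y_2) = (723·723 + 362·38·38, 723·38 + 38·723) = (1045457, 54948)
(x_3, y_3) = (723·1045457 + 362·38·54948, 723·54948 + 38·1045457) = (1511730099, 79454770)
(x_4, y_4) = (723·1511730099 + 362·38·79454770, 723·79454770 + 38·1511730099) = (2185960677697, 114891542472)
(x_5, y_5) = (723·2185960677697 + 362·38·114891542472, 723·114891542472 + 38·2185960677697) = (3160897628219763, 166133090959742)

723 38
1045457 54948
1511730099 79454770
2185960677697 114891542472
3160897628219763 166133090959742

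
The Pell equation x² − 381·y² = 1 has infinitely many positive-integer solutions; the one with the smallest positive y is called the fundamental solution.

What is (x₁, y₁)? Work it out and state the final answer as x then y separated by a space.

d=381: √d = [19; 1,1,12,1,1,38] (ℓ=6, even), read p_5/q_5
k=0  a_k=19  p_k/q_k = 19/1
…
k=2  a_k=1  p_k/q_k = 39/2
…
k=4  a_k=1  p_k/q_k = 527/27
k=5  a_k=1  p_k/q_k = 1015/52
fundamental: x₁=1015, y₁=52  (since 1030225 − 381·2704 = 1)

1015 52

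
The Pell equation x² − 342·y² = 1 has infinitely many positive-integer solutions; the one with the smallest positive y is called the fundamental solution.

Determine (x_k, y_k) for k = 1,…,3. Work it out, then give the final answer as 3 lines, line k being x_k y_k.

37 2
2737 148
202501 10950

[18; 2,36] for √342; ℓ=2 ⇒ convergent index 1
step 0: (18, 1)  from 18·(1,0) + (0,1)
step 1: (37, 2)  from 2·(18,1) + (1,0)
fundamental: x₁=37, y₁=2  (since 1369 − 342·4 = 1)
(x_2, y_2) = (37·37 + 342·2·2, 37·2 + 2·37) = (2737, 148)
(x_3, y_3) = (37·2737 + 342·2·148, 37·148 + 2·2737) = (202501, 10950)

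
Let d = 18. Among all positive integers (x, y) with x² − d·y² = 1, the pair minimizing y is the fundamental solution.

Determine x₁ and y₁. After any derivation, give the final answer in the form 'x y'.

√18 = [4; 4,8, …], period ℓ=2 (even) → k=1
i=0: a=4 ⇒ p=4, q=1
i=1: a=4 ⇒ p=17, q=4
fundamental: x₁=17, y₁=4  (since 289 − 18·16 = 1)

17 4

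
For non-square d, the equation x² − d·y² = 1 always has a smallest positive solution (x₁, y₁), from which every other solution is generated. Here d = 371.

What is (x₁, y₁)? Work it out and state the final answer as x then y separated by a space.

1695 88

√371 = [19; 3,1,4,1,3,38, …], period ℓ=6 (even) → k=5
a_0=19:  p_0=19·1+0=19,  q_0=19·0+1=1
…
a_2=1:  p_2=1·58+19=77,  q_2=1·3+1=4
…
a_4=1:  p_4=1·366+77=443,  q_4=1·19+4=23
a_5=3:  p_5=3·443+366=1695,  q_5=3·23+19=88
fundamental: x₁=1695, y₁=88  (since 2873025 − 371·7744 = 1)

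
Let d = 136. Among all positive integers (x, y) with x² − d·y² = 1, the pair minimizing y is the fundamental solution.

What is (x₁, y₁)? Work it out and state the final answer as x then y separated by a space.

35 3

d=136: √d = [11; 1,1,1,22] (ℓ=4, even), read p_3/q_3
k=0  a_k=11  p_k/q_k = 11/1
k=1  a_k=1  p_k/q_k = 12/1
k=2  a_k=1  p_k/q_k = 23/2
k=3  a_k=1  p_k/q_k = 35/3
(x₁, y₁) = (35, 3);  35² − 136·3² = 1 ✓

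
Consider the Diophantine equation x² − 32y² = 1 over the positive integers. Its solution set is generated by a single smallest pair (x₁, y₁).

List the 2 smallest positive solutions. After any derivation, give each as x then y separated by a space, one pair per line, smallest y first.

[5; 1,1,1,10] for √32; ℓ=4 ⇒ convergent index 3
a_0=5:  p_0=5·1+0=5,  q_0=5·0+1=1
…
a_2=1:  p_2=1·6+5=11,  q_2=1·1+1=2
a_3=1:  p_3=1·11+6=17,  q_3=1·2+1=3
(x₁, y₁) = (17, 3);  17² − 32·3² = 1 ✓
(x_2, y_2) = (17·17 + 32·3·3, 17·3 + 3·17) = (577, 102)

17 3
577 102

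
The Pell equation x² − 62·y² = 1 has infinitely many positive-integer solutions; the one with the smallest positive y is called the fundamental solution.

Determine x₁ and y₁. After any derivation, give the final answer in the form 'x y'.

63 8

d=62: √d = [7; 1,6,1,14] (ℓ=4, even), read p_3/q_3
step 0: (7, 1)  from 7·(1,0) + (0,1)
step 1: (8, 1)  from 1·(7,1) + (1,0)
step 2: (55, 7)  from 6·(8,1) + (7,1)
step 3: (63, 8)  from 1·(55,7) + (8,1)
fundamental: x₁=63, y₁=8  (since 3969 − 62·64 = 1)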